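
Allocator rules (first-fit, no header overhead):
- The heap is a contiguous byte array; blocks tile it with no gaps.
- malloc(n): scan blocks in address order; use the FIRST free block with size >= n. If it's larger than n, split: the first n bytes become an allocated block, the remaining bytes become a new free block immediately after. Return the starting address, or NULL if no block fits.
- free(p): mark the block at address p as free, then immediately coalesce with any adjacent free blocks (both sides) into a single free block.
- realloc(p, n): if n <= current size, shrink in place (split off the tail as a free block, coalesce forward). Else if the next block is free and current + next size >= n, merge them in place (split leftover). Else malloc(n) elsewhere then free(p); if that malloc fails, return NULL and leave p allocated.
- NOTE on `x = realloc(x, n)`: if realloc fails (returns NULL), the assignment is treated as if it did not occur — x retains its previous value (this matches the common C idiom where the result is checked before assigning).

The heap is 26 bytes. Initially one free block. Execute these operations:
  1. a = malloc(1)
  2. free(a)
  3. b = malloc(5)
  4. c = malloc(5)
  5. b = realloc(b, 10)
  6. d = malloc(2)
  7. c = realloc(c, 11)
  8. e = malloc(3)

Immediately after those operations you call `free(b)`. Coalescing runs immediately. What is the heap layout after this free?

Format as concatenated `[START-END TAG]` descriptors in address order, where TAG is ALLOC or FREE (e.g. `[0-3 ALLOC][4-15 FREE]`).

Op 1: a = malloc(1) -> a = 0; heap: [0-0 ALLOC][1-25 FREE]
Op 2: free(a) -> (freed a); heap: [0-25 FREE]
Op 3: b = malloc(5) -> b = 0; heap: [0-4 ALLOC][5-25 FREE]
Op 4: c = malloc(5) -> c = 5; heap: [0-4 ALLOC][5-9 ALLOC][10-25 FREE]
Op 5: b = realloc(b, 10) -> b = 10; heap: [0-4 FREE][5-9 ALLOC][10-19 ALLOC][20-25 FREE]
Op 6: d = malloc(2) -> d = 0; heap: [0-1 ALLOC][2-4 FREE][5-9 ALLOC][10-19 ALLOC][20-25 FREE]
Op 7: c = realloc(c, 11) -> NULL (c unchanged); heap: [0-1 ALLOC][2-4 FREE][5-9 ALLOC][10-19 ALLOC][20-25 FREE]
Op 8: e = malloc(3) -> e = 2; heap: [0-1 ALLOC][2-4 ALLOC][5-9 ALLOC][10-19 ALLOC][20-25 FREE]
free(b): b = 10 -> block [10-19 ALLOC]; mark free, coalesce with adjacent free neighbors -> [0-1 ALLOC][2-4 ALLOC][5-9 ALLOC][10-25 FREE]

Answer: [0-1 ALLOC][2-4 ALLOC][5-9 ALLOC][10-25 FREE]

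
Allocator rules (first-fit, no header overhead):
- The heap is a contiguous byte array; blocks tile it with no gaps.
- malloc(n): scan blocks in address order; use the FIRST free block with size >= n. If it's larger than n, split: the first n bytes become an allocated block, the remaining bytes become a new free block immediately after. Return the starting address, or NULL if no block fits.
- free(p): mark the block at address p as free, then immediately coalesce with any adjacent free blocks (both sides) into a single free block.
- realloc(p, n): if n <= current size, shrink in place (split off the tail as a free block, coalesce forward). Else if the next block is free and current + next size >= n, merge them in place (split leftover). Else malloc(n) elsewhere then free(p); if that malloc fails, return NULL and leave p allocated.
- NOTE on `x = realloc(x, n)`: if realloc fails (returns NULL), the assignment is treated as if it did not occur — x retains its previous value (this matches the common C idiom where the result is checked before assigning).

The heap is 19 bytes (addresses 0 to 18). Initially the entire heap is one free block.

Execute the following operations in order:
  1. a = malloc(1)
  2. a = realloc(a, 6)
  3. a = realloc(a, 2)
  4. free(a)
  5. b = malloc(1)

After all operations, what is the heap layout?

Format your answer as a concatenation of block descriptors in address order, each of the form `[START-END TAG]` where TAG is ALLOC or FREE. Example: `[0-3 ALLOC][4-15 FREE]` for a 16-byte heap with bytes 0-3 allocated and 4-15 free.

Op 1: a = malloc(1) -> a = 0; heap: [0-0 ALLOC][1-18 FREE]
Op 2: a = realloc(a, 6) -> a = 0; heap: [0-5 ALLOC][6-18 FREE]
Op 3: a = realloc(a, 2) -> a = 0; heap: [0-1 ALLOC][2-18 FREE]
Op 4: free(a) -> (freed a); heap: [0-18 FREE]
Op 5: b = malloc(1) -> b = 0; heap: [0-0 ALLOC][1-18 FREE]

Answer: [0-0 ALLOC][1-18 FREE]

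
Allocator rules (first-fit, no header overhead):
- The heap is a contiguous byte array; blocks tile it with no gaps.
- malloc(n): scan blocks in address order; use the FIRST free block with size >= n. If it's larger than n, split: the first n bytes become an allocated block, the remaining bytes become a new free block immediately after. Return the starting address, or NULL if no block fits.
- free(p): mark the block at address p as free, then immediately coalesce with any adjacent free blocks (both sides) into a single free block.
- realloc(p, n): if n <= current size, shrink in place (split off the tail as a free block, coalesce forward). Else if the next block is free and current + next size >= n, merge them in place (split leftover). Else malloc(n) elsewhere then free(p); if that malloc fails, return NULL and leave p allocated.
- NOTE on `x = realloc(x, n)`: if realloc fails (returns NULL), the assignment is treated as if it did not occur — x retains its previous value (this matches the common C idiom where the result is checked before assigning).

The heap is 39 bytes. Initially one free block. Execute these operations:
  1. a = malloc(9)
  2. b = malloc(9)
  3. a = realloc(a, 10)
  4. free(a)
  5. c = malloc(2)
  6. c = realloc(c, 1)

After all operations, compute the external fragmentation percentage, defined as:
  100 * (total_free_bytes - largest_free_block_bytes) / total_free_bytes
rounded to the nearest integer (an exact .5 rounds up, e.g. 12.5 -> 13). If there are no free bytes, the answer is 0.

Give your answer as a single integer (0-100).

Answer: 28

Derivation:
Op 1: a = malloc(9) -> a = 0; heap: [0-8 ALLOC][9-38 FREE]
Op 2: b = malloc(9) -> b = 9; heap: [0-8 ALLOC][9-17 ALLOC][18-38 FREE]
Op 3: a = realloc(a, 10) -> a = 18; heap: [0-8 FREE][9-17 ALLOC][18-27 ALLOC][28-38 FREE]
Op 4: free(a) -> (freed a); heap: [0-8 FREE][9-17 ALLOC][18-38 FREE]
Op 5: c = malloc(2) -> c = 0; heap: [0-1 ALLOC][2-8 FREE][9-17 ALLOC][18-38 FREE]
Op 6: c = realloc(c, 1) -> c = 0; heap: [0-0 ALLOC][1-8 FREE][9-17 ALLOC][18-38 FREE]
Free blocks: [8 21] total_free=29 largest=21 -> 100*(29-21)/29 = 800/29 ≈ 27.586 -> rounds to 28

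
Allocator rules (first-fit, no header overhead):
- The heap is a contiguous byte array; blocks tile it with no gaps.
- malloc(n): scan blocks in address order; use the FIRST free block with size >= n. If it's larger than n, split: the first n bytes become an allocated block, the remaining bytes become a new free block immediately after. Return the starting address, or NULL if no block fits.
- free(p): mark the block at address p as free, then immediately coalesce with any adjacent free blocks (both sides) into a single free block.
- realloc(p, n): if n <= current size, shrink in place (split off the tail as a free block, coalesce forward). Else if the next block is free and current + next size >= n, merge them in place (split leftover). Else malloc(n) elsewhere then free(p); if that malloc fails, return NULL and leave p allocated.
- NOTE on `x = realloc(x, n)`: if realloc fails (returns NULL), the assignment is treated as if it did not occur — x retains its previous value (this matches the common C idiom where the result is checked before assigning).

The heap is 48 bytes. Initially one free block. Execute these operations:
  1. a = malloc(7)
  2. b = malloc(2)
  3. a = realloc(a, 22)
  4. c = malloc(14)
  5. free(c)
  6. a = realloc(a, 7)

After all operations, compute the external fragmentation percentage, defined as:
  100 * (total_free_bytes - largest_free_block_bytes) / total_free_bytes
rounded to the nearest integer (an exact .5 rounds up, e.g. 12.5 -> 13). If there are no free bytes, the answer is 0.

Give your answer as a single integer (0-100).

Op 1: a = malloc(7) -> a = 0; heap: [0-6 ALLOC][7-47 FREE]
Op 2: b = malloc(2) -> b = 7; heap: [0-6 ALLOC][7-8 ALLOC][9-47 FREE]
Op 3: a = realloc(a, 22) -> a = 9; heap: [0-6 FREE][7-8 ALLOC][9-30 ALLOC][31-47 FREE]
Op 4: c = malloc(14) -> c = 31; heap: [0-6 FREE][7-8 ALLOC][9-30 ALLOC][31-44 ALLOC][45-47 FREE]
Op 5: free(c) -> (freed c); heap: [0-6 FREE][7-8 ALLOC][9-30 ALLOC][31-47 FREE]
Op 6: a = realloc(a, 7) -> a = 9; heap: [0-6 FREE][7-8 ALLOC][9-15 ALLOC][16-47 FREE]
Free blocks: [7 32] total_free=39 largest=32 -> 100*(39-32)/39 = 700/39 ≈ 17.949 -> rounds to 18

Answer: 18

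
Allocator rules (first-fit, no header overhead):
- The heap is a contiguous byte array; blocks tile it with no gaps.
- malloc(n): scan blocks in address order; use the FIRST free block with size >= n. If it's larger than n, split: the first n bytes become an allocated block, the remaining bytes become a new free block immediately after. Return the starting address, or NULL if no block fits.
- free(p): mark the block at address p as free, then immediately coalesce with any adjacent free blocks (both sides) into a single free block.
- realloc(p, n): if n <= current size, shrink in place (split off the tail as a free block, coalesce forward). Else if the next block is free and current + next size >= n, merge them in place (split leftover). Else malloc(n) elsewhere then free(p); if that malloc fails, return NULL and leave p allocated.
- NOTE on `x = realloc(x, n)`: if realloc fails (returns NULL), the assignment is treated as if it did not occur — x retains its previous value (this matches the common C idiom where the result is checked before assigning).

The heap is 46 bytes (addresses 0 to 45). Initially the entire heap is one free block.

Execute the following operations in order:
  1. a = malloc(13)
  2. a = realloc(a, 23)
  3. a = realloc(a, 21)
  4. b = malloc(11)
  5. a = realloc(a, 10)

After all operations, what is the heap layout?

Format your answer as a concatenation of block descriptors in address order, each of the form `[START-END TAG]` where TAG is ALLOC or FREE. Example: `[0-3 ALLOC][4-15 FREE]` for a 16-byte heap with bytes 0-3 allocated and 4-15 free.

Op 1: a = malloc(13) -> a = 0; heap: [0-12 ALLOC][13-45 FREE]
Op 2: a = realloc(a, 23) -> a = 0; heap: [0-22 ALLOC][23-45 FREE]
Op 3: a = realloc(a, 21) -> a = 0; heap: [0-20 ALLOC][21-45 FREE]
Op 4: b = malloc(11) -> b = 21; heap: [0-20 ALLOC][21-31 ALLOC][32-45 FREE]
Op 5: a = realloc(a, 10) -> a = 0; heap: [0-9 ALLOC][10-20 FREE][21-31 ALLOC][32-45 FREE]

Answer: [0-9 ALLOC][10-20 FREE][21-31 ALLOC][32-45 FREE]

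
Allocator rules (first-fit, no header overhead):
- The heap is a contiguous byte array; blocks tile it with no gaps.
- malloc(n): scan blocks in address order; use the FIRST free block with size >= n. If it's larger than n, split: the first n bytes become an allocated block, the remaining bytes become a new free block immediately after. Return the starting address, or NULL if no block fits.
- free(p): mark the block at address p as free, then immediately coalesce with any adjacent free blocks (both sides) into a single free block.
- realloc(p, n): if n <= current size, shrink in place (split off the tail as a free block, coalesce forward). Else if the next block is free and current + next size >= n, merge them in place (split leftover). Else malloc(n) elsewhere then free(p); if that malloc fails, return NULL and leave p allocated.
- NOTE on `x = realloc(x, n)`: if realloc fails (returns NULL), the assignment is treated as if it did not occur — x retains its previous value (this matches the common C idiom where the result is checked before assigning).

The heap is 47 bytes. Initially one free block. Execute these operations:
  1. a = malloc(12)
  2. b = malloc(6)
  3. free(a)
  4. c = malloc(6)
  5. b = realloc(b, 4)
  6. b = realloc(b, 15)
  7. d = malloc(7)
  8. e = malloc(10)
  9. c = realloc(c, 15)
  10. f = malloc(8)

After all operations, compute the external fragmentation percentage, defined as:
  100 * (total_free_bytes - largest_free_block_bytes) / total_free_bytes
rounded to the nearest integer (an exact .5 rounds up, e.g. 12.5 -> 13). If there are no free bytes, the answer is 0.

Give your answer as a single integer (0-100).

Op 1: a = malloc(12) -> a = 0; heap: [0-11 ALLOC][12-46 FREE]
Op 2: b = malloc(6) -> b = 12; heap: [0-11 ALLOC][12-17 ALLOC][18-46 FREE]
Op 3: free(a) -> (freed a); heap: [0-11 FREE][12-17 ALLOC][18-46 FREE]
Op 4: c = malloc(6) -> c = 0; heap: [0-5 ALLOC][6-11 FREE][12-17 ALLOC][18-46 FREE]
Op 5: b = realloc(b, 4) -> b = 12; heap: [0-5 ALLOC][6-11 FREE][12-15 ALLOC][16-46 FREE]
Op 6: b = realloc(b, 15) -> b = 12; heap: [0-5 ALLOC][6-11 FREE][12-26 ALLOC][27-46 FREE]
Op 7: d = malloc(7) -> d = 27; heap: [0-5 ALLOC][6-11 FREE][12-26 ALLOC][27-33 ALLOC][34-46 FREE]
Op 8: e = malloc(10) -> e = 34; heap: [0-5 ALLOC][6-11 FREE][12-26 ALLOC][27-33 ALLOC][34-43 ALLOC][44-46 FREE]
Op 9: c = realloc(c, 15) -> NULL (c unchanged); heap: [0-5 ALLOC][6-11 FREE][12-26 ALLOC][27-33 ALLOC][34-43 ALLOC][44-46 FREE]
Op 10: f = malloc(8) -> f = NULL; heap: [0-5 ALLOC][6-11 FREE][12-26 ALLOC][27-33 ALLOC][34-43 ALLOC][44-46 FREE]
Free blocks: [6 3] total_free=9 largest=6 -> 100*(9-6)/9 = 300/9 ≈ 33.333 -> rounds to 33

Answer: 33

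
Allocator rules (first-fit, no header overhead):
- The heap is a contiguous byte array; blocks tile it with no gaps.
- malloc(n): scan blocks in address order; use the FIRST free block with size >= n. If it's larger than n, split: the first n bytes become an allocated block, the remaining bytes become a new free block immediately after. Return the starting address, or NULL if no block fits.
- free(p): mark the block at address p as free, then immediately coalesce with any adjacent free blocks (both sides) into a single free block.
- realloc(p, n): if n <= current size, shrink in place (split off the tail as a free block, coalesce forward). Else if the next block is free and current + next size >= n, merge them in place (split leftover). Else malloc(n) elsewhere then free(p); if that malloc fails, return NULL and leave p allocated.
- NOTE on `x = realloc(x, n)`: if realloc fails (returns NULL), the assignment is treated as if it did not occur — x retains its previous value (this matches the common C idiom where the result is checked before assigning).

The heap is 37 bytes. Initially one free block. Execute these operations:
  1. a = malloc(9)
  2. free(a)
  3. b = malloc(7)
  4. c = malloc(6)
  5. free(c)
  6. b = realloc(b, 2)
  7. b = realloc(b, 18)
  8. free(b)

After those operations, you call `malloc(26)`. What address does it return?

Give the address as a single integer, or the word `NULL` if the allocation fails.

Op 1: a = malloc(9) -> a = 0; heap: [0-8 ALLOC][9-36 FREE]
Op 2: free(a) -> (freed a); heap: [0-36 FREE]
Op 3: b = malloc(7) -> b = 0; heap: [0-6 ALLOC][7-36 FREE]
Op 4: c = malloc(6) -> c = 7; heap: [0-6 ALLOC][7-12 ALLOC][13-36 FREE]
Op 5: free(c) -> (freed c); heap: [0-6 ALLOC][7-36 FREE]
Op 6: b = realloc(b, 2) -> b = 0; heap: [0-1 ALLOC][2-36 FREE]
Op 7: b = realloc(b, 18) -> b = 0; heap: [0-17 ALLOC][18-36 FREE]
Op 8: free(b) -> (freed b); heap: [0-36 FREE]
malloc(26): first-fit scan over [0-36 FREE] -> 0

Answer: 0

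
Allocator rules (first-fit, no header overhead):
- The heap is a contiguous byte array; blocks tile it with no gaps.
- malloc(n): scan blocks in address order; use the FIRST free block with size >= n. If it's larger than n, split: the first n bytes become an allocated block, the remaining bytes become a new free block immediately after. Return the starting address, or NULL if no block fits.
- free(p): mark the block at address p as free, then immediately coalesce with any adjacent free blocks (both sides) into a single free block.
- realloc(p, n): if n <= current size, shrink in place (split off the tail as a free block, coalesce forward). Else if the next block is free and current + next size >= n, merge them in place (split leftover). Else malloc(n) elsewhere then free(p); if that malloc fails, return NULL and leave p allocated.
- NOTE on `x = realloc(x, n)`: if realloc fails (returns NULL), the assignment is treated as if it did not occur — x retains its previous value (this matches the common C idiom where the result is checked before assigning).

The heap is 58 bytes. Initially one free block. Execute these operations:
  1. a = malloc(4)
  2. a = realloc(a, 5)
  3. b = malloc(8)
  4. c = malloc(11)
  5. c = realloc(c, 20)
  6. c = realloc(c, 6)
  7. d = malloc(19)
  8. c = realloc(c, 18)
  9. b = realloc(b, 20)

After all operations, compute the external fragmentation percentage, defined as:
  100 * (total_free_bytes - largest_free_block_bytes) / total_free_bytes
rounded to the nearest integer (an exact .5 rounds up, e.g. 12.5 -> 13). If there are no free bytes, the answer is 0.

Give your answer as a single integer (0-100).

Answer: 25

Derivation:
Op 1: a = malloc(4) -> a = 0; heap: [0-3 ALLOC][4-57 FREE]
Op 2: a = realloc(a, 5) -> a = 0; heap: [0-4 ALLOC][5-57 FREE]
Op 3: b = malloc(8) -> b = 5; heap: [0-4 ALLOC][5-12 ALLOC][13-57 FREE]
Op 4: c = malloc(11) -> c = 13; heap: [0-4 ALLOC][5-12 ALLOC][13-23 ALLOC][24-57 FREE]
Op 5: c = realloc(c, 20) -> c = 13; heap: [0-4 ALLOC][5-12 ALLOC][13-32 ALLOC][33-57 FREE]
Op 6: c = realloc(c, 6) -> c = 13; heap: [0-4 ALLOC][5-12 ALLOC][13-18 ALLOC][19-57 FREE]
Op 7: d = malloc(19) -> d = 19; heap: [0-4 ALLOC][5-12 ALLOC][13-18 ALLOC][19-37 ALLOC][38-57 FREE]
Op 8: c = realloc(c, 18) -> c = 38; heap: [0-4 ALLOC][5-12 ALLOC][13-18 FREE][19-37 ALLOC][38-55 ALLOC][56-57 FREE]
Op 9: b = realloc(b, 20) -> NULL (b unchanged); heap: [0-4 ALLOC][5-12 ALLOC][13-18 FREE][19-37 ALLOC][38-55 ALLOC][56-57 FREE]
Free blocks: [6 2] total_free=8 largest=6 -> 100*(8-6)/8 = 200/8 = 25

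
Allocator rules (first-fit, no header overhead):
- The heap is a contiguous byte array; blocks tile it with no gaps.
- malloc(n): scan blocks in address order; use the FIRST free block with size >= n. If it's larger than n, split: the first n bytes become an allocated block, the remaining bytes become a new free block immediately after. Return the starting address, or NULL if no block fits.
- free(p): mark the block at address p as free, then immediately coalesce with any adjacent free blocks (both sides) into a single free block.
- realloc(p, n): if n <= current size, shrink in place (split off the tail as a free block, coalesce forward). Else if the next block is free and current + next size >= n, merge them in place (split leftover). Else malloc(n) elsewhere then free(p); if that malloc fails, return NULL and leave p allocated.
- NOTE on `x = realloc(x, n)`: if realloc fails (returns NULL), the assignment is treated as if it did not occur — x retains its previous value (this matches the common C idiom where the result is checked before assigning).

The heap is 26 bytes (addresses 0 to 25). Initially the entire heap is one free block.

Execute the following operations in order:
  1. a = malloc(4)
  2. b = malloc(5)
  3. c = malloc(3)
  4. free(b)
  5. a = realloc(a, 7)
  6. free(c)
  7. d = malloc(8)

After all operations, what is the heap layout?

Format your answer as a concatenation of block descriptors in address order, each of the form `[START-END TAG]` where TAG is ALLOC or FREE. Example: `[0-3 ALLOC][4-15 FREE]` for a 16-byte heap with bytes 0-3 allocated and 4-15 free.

Answer: [0-6 ALLOC][7-14 ALLOC][15-25 FREE]

Derivation:
Op 1: a = malloc(4) -> a = 0; heap: [0-3 ALLOC][4-25 FREE]
Op 2: b = malloc(5) -> b = 4; heap: [0-3 ALLOC][4-8 ALLOC][9-25 FREE]
Op 3: c = malloc(3) -> c = 9; heap: [0-3 ALLOC][4-8 ALLOC][9-11 ALLOC][12-25 FREE]
Op 4: free(b) -> (freed b); heap: [0-3 ALLOC][4-8 FREE][9-11 ALLOC][12-25 FREE]
Op 5: a = realloc(a, 7) -> a = 0; heap: [0-6 ALLOC][7-8 FREE][9-11 ALLOC][12-25 FREE]
Op 6: free(c) -> (freed c); heap: [0-6 ALLOC][7-25 FREE]
Op 7: d = malloc(8) -> d = 7; heap: [0-6 ALLOC][7-14 ALLOC][15-25 FREE]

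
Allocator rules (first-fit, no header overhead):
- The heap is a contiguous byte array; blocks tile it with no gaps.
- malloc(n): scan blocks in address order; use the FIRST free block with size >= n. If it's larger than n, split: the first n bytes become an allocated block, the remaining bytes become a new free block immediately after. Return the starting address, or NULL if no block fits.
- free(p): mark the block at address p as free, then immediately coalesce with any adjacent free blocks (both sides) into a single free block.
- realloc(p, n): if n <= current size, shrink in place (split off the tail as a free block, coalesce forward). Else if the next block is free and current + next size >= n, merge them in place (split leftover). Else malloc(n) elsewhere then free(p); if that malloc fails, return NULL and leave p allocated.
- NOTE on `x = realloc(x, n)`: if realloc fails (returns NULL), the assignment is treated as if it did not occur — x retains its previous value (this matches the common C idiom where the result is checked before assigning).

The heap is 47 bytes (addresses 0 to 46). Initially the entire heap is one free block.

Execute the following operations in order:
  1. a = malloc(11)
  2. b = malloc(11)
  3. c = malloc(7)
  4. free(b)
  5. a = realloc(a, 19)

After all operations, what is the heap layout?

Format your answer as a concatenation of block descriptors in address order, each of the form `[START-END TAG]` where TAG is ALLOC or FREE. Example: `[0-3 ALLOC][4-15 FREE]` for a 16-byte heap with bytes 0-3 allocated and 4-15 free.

Answer: [0-18 ALLOC][19-21 FREE][22-28 ALLOC][29-46 FREE]

Derivation:
Op 1: a = malloc(11) -> a = 0; heap: [0-10 ALLOC][11-46 FREE]
Op 2: b = malloc(11) -> b = 11; heap: [0-10 ALLOC][11-21 ALLOC][22-46 FREE]
Op 3: c = malloc(7) -> c = 22; heap: [0-10 ALLOC][11-21 ALLOC][22-28 ALLOC][29-46 FREE]
Op 4: free(b) -> (freed b); heap: [0-10 ALLOC][11-21 FREE][22-28 ALLOC][29-46 FREE]
Op 5: a = realloc(a, 19) -> a = 0; heap: [0-18 ALLOC][19-21 FREE][22-28 ALLOC][29-46 FREE]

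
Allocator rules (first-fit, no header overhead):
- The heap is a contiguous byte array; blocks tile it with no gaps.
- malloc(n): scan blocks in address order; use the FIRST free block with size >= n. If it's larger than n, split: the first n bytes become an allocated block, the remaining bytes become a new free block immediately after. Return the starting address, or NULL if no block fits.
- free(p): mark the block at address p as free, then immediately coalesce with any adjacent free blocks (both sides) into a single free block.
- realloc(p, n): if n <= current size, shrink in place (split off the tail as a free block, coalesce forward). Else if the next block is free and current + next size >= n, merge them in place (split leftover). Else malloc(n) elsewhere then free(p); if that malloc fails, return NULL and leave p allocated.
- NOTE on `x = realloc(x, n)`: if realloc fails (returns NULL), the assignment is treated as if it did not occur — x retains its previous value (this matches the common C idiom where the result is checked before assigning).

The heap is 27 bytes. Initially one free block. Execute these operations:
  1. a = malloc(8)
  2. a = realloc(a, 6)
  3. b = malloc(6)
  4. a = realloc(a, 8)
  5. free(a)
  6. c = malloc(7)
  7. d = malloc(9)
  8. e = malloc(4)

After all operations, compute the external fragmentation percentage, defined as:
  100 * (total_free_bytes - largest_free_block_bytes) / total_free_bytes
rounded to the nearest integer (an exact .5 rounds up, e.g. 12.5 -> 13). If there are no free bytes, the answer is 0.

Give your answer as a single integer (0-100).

Op 1: a = malloc(8) -> a = 0; heap: [0-7 ALLOC][8-26 FREE]
Op 2: a = realloc(a, 6) -> a = 0; heap: [0-5 ALLOC][6-26 FREE]
Op 3: b = malloc(6) -> b = 6; heap: [0-5 ALLOC][6-11 ALLOC][12-26 FREE]
Op 4: a = realloc(a, 8) -> a = 12; heap: [0-5 FREE][6-11 ALLOC][12-19 ALLOC][20-26 FREE]
Op 5: free(a) -> (freed a); heap: [0-5 FREE][6-11 ALLOC][12-26 FREE]
Op 6: c = malloc(7) -> c = 12; heap: [0-5 FREE][6-11 ALLOC][12-18 ALLOC][19-26 FREE]
Op 7: d = malloc(9) -> d = NULL; heap: [0-5 FREE][6-11 ALLOC][12-18 ALLOC][19-26 FREE]
Op 8: e = malloc(4) -> e = 0; heap: [0-3 ALLOC][4-5 FREE][6-11 ALLOC][12-18 ALLOC][19-26 FREE]
Free blocks: [2 8] total_free=10 largest=8 -> 100*(10-8)/10 = 200/10 = 20

Answer: 20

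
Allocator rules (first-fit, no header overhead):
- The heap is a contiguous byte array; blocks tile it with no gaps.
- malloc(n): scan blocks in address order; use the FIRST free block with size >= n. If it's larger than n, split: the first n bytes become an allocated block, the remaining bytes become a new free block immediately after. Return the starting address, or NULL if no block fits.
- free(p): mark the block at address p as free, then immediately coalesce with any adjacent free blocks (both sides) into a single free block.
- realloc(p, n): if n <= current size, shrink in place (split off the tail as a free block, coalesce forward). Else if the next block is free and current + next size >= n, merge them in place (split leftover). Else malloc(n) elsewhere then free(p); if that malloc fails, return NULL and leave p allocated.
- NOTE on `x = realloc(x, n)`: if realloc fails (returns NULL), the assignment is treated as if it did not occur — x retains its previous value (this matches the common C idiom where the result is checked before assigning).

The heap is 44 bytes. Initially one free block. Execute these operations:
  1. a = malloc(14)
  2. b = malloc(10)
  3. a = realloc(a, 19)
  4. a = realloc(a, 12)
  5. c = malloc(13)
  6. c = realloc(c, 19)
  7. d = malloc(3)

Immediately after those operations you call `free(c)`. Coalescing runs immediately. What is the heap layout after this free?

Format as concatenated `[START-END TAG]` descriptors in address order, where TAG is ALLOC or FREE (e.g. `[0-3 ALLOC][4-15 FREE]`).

Op 1: a = malloc(14) -> a = 0; heap: [0-13 ALLOC][14-43 FREE]
Op 2: b = malloc(10) -> b = 14; heap: [0-13 ALLOC][14-23 ALLOC][24-43 FREE]
Op 3: a = realloc(a, 19) -> a = 24; heap: [0-13 FREE][14-23 ALLOC][24-42 ALLOC][43-43 FREE]
Op 4: a = realloc(a, 12) -> a = 24; heap: [0-13 FREE][14-23 ALLOC][24-35 ALLOC][36-43 FREE]
Op 5: c = malloc(13) -> c = 0; heap: [0-12 ALLOC][13-13 FREE][14-23 ALLOC][24-35 ALLOC][36-43 FREE]
Op 6: c = realloc(c, 19) -> NULL (c unchanged); heap: [0-12 ALLOC][13-13 FREE][14-23 ALLOC][24-35 ALLOC][36-43 FREE]
Op 7: d = malloc(3) -> d = 36; heap: [0-12 ALLOC][13-13 FREE][14-23 ALLOC][24-35 ALLOC][36-38 ALLOC][39-43 FREE]
free(c): c = 0 -> block [0-12 ALLOC]; mark free, coalesce with adjacent free neighbors -> [0-13 FREE][14-23 ALLOC][24-35 ALLOC][36-38 ALLOC][39-43 FREE]

Answer: [0-13 FREE][14-23 ALLOC][24-35 ALLOC][36-38 ALLOC][39-43 FREE]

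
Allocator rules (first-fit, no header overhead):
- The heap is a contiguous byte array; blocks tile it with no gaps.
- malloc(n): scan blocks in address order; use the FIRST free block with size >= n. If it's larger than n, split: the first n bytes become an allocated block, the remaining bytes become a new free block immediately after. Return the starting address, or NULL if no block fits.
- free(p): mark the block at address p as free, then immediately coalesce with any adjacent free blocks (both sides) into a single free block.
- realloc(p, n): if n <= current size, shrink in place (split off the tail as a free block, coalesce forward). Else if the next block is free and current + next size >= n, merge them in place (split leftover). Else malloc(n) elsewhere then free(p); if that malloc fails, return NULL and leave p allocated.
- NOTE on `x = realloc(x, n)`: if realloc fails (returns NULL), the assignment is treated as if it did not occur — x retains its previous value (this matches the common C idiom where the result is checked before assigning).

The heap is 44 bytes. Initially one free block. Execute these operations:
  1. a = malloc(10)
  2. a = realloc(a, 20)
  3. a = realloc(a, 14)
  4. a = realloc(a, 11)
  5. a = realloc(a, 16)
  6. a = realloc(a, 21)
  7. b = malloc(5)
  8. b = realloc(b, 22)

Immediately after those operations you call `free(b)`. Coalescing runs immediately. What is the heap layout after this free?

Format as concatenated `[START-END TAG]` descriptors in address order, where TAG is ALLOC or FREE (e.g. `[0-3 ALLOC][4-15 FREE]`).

Op 1: a = malloc(10) -> a = 0; heap: [0-9 ALLOC][10-43 FREE]
Op 2: a = realloc(a, 20) -> a = 0; heap: [0-19 ALLOC][20-43 FREE]
Op 3: a = realloc(a, 14) -> a = 0; heap: [0-13 ALLOC][14-43 FREE]
Op 4: a = realloc(a, 11) -> a = 0; heap: [0-10 ALLOC][11-43 FREE]
Op 5: a = realloc(a, 16) -> a = 0; heap: [0-15 ALLOC][16-43 FREE]
Op 6: a = realloc(a, 21) -> a = 0; heap: [0-20 ALLOC][21-43 FREE]
Op 7: b = malloc(5) -> b = 21; heap: [0-20 ALLOC][21-25 ALLOC][26-43 FREE]
Op 8: b = realloc(b, 22) -> b = 21; heap: [0-20 ALLOC][21-42 ALLOC][43-43 FREE]
free(b): b = 21 -> block [21-42 ALLOC]; mark free, coalesce with adjacent free neighbors -> [0-20 ALLOC][21-43 FREE]

Answer: [0-20 ALLOC][21-43 FREE]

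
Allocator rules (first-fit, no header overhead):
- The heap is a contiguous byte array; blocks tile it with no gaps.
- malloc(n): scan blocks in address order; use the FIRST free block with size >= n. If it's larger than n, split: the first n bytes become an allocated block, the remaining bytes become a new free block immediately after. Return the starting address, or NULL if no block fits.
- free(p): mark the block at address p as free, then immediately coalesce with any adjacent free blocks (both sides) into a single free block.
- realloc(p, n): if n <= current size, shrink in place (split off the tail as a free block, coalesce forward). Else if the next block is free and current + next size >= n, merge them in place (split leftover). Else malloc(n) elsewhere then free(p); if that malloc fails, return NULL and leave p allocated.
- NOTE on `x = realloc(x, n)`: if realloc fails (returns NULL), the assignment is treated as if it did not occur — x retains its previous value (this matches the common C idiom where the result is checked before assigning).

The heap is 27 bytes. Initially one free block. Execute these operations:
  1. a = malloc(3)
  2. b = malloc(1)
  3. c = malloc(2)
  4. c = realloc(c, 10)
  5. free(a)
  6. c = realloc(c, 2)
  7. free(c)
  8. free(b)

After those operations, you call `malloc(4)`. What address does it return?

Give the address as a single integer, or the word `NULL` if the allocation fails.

Op 1: a = malloc(3) -> a = 0; heap: [0-2 ALLOC][3-26 FREE]
Op 2: b = malloc(1) -> b = 3; heap: [0-2 ALLOC][3-3 ALLOC][4-26 FREE]
Op 3: c = malloc(2) -> c = 4; heap: [0-2 ALLOC][3-3 ALLOC][4-5 ALLOC][6-26 FREE]
Op 4: c = realloc(c, 10) -> c = 4; heap: [0-2 ALLOC][3-3 ALLOC][4-13 ALLOC][14-26 FREE]
Op 5: free(a) -> (freed a); heap: [0-2 FREE][3-3 ALLOC][4-13 ALLOC][14-26 FREE]
Op 6: c = realloc(c, 2) -> c = 4; heap: [0-2 FREE][3-3 ALLOC][4-5 ALLOC][6-26 FREE]
Op 7: free(c) -> (freed c); heap: [0-2 FREE][3-3 ALLOC][4-26 FREE]
Op 8: free(b) -> (freed b); heap: [0-26 FREE]
malloc(4): first-fit scan over [0-26 FREE] -> 0

Answer: 0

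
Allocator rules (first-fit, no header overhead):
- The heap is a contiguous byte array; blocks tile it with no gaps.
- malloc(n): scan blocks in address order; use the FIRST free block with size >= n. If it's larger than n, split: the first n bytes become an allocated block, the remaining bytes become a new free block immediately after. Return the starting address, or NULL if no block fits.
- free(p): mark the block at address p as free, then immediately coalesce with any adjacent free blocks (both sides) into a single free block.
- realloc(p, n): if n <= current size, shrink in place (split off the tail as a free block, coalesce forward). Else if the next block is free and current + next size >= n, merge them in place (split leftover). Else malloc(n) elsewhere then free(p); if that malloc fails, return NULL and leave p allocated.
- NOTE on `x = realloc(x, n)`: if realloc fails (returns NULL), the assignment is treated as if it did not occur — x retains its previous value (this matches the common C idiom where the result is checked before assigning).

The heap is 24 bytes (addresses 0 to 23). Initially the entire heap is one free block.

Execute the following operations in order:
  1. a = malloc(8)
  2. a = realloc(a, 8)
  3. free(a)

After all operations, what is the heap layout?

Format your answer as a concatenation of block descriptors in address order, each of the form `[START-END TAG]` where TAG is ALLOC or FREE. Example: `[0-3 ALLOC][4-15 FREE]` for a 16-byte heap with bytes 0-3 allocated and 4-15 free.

Answer: [0-23 FREE]

Derivation:
Op 1: a = malloc(8) -> a = 0; heap: [0-7 ALLOC][8-23 FREE]
Op 2: a = realloc(a, 8) -> a = 0; heap: [0-7 ALLOC][8-23 FREE]
Op 3: free(a) -> (freed a); heap: [0-23 FREE]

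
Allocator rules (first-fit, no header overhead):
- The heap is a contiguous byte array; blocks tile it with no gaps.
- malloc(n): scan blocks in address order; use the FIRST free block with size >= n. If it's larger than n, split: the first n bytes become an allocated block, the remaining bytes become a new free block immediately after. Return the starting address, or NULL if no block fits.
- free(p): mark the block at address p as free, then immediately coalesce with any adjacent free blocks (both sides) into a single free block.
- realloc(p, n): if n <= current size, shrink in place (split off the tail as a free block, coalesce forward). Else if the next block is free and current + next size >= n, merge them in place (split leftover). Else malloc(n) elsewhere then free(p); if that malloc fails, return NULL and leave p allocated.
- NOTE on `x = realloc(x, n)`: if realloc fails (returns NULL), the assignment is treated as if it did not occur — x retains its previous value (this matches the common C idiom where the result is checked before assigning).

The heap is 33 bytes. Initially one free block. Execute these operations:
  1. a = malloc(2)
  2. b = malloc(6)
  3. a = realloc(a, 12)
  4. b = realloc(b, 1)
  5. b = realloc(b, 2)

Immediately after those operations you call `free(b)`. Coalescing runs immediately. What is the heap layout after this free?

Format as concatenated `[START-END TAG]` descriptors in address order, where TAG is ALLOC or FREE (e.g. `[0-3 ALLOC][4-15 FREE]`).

Op 1: a = malloc(2) -> a = 0; heap: [0-1 ALLOC][2-32 FREE]
Op 2: b = malloc(6) -> b = 2; heap: [0-1 ALLOC][2-7 ALLOC][8-32 FREE]
Op 3: a = realloc(a, 12) -> a = 8; heap: [0-1 FREE][2-7 ALLOC][8-19 ALLOC][20-32 FREE]
Op 4: b = realloc(b, 1) -> b = 2; heap: [0-1 FREE][2-2 ALLOC][3-7 FREE][8-19 ALLOC][20-32 FREE]
Op 5: b = realloc(b, 2) -> b = 2; heap: [0-1 FREE][2-3 ALLOC][4-7 FREE][8-19 ALLOC][20-32 FREE]
free(b): b = 2 -> block [2-3 ALLOC]; mark free, coalesce with adjacent free neighbors -> [0-7 FREE][8-19 ALLOC][20-32 FREE]

Answer: [0-7 FREE][8-19 ALLOC][20-32 FREE]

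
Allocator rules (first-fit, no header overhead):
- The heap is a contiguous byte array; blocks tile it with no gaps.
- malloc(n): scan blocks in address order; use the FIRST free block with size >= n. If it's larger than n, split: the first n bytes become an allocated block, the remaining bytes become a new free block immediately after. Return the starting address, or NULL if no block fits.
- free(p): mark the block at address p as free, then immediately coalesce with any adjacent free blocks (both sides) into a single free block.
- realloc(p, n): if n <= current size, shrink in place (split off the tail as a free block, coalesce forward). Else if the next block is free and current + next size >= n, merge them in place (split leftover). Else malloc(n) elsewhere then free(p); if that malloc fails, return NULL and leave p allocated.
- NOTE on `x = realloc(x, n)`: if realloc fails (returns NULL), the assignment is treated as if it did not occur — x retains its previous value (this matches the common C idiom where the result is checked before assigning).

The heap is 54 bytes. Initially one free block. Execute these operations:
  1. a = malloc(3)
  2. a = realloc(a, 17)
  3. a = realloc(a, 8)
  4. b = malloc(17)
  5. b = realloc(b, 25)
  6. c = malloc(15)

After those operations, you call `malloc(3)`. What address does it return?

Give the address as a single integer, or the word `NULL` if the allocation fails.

Op 1: a = malloc(3) -> a = 0; heap: [0-2 ALLOC][3-53 FREE]
Op 2: a = realloc(a, 17) -> a = 0; heap: [0-16 ALLOC][17-53 FREE]
Op 3: a = realloc(a, 8) -> a = 0; heap: [0-7 ALLOC][8-53 FREE]
Op 4: b = malloc(17) -> b = 8; heap: [0-7 ALLOC][8-24 ALLOC][25-53 FREE]
Op 5: b = realloc(b, 25) -> b = 8; heap: [0-7 ALLOC][8-32 ALLOC][33-53 FREE]
Op 6: c = malloc(15) -> c = 33; heap: [0-7 ALLOC][8-32 ALLOC][33-47 ALLOC][48-53 FREE]
malloc(3): first-fit scan over [0-7 ALLOC][8-32 ALLOC][33-47 ALLOC][48-53 FREE] -> 48

Answer: 48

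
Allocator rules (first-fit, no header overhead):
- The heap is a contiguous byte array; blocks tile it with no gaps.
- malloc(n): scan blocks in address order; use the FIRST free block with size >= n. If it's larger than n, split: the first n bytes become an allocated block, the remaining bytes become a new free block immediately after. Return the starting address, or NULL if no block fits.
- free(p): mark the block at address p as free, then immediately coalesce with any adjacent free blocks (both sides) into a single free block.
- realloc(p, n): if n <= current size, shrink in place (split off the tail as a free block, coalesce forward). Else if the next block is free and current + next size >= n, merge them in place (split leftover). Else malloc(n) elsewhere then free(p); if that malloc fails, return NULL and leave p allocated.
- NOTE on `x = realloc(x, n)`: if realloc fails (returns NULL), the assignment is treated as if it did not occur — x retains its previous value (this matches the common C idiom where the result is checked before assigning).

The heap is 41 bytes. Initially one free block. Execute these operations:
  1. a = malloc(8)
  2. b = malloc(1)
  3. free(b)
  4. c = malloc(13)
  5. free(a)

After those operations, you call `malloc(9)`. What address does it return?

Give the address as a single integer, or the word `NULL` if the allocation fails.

Answer: 21

Derivation:
Op 1: a = malloc(8) -> a = 0; heap: [0-7 ALLOC][8-40 FREE]
Op 2: b = malloc(1) -> b = 8; heap: [0-7 ALLOC][8-8 ALLOC][9-40 FREE]
Op 3: free(b) -> (freed b); heap: [0-7 ALLOC][8-40 FREE]
Op 4: c = malloc(13) -> c = 8; heap: [0-7 ALLOC][8-20 ALLOC][21-40 FREE]
Op 5: free(a) -> (freed a); heap: [0-7 FREE][8-20 ALLOC][21-40 FREE]
malloc(9): first-fit scan over [0-7 FREE][8-20 ALLOC][21-40 FREE] -> 21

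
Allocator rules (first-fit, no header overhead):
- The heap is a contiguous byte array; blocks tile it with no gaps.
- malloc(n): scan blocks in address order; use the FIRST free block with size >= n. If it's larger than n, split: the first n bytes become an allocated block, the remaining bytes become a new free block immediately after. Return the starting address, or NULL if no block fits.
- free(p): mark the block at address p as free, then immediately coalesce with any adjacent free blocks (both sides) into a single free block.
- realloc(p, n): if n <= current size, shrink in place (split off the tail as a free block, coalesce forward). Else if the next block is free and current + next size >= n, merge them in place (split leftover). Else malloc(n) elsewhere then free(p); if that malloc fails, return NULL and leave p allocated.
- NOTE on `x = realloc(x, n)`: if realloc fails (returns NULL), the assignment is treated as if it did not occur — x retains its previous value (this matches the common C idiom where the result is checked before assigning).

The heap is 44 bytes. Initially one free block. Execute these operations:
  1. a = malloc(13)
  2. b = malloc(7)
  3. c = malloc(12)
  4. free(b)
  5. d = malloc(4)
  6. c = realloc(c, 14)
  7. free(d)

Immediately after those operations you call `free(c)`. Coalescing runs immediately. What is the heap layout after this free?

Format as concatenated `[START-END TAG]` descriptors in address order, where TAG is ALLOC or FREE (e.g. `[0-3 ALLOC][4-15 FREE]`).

Op 1: a = malloc(13) -> a = 0; heap: [0-12 ALLOC][13-43 FREE]
Op 2: b = malloc(7) -> b = 13; heap: [0-12 ALLOC][13-19 ALLOC][20-43 FREE]
Op 3: c = malloc(12) -> c = 20; heap: [0-12 ALLOC][13-19 ALLOC][20-31 ALLOC][32-43 FREE]
Op 4: free(b) -> (freed b); heap: [0-12 ALLOC][13-19 FREE][20-31 ALLOC][32-43 FREE]
Op 5: d = malloc(4) -> d = 13; heap: [0-12 ALLOC][13-16 ALLOC][17-19 FREE][20-31 ALLOC][32-43 FREE]
Op 6: c = realloc(c, 14) -> c = 20; heap: [0-12 ALLOC][13-16 ALLOC][17-19 FREE][20-33 ALLOC][34-43 FREE]
Op 7: free(d) -> (freed d); heap: [0-12 ALLOC][13-19 FREE][20-33 ALLOC][34-43 FREE]
free(c): c = 20 -> block [20-33 ALLOC]; mark free, coalesce with adjacent free neighbors -> [0-12 ALLOC][13-43 FREE]

Answer: [0-12 ALLOC][13-43 FREE]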